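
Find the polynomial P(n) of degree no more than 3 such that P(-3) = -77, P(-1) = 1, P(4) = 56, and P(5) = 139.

Write P(n) = an^3 + bn^2 + cn + d. Substituting each data point gives a linear system:
  -27a + 9b - 3c + d = -77
  -a + b - c + d = 1
  64a + 16b + 4c + d = 56
  125a + 25b + 5c + d = 139
Solving the system yields a = 2, b = -4, c = -3, d = 4.
So P(n) = 2n^3 - 4n^2 - 3n + 4.
Check: P(4) = 56. ✓

P(n) = 2n^3 - 4n^2 - 3n + 4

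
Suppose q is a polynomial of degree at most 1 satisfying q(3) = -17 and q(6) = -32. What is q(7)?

-37

Using the Lagrange interpolation formula with nodes 3, 6:
  L_0(n) = (n - 6) / -3
  L_1(n) = (n - 3) / 3
Then q(n) = -17·L_0(n) - 32·L_1(n).
Expanding and collecting terms gives q(n) = -5n - 2.
Evaluating at n = 7: q(7) = -37.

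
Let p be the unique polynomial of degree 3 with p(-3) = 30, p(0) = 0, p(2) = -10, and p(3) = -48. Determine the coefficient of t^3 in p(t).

Write p(t) = at^3 + bt^2 + ct + d. Substituting each data point gives a linear system:
  -27a + 9b - 3c + d = 30
  d = 0
  8a + 4b + 2c + d = -10
  27a + 9b + 3c + d = -48
Solving the system yields a = -2, b = -1, c = 5, d = 0.
So p(t) = -2t³ - t² + 5t.
The leading coefficient is -2.

-2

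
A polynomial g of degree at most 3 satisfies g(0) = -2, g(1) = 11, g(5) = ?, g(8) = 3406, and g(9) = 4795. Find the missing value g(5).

The 4 known points determine the degree-3 polynomial uniquely.
Write g(t) = at^3 + bt^2 + ct + d. Substituting each data point gives a linear system:
  d = -2
  a + b + c + d = 11
  512a + 64b + 8c + d = 3406
  729a + 81b + 9c + d = 4795
Solving the system yields a = 6, b = 5, c = 2, d = -2.
So g(t) = 6t^3 + 5t^2 + 2t - 2.
Then g(5) = 883.

883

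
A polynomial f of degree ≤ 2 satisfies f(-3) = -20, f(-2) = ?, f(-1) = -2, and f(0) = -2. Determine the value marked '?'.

On equispaced nodes a degree-2 polynomial has vanishing third forward difference, so
  - f(-3) + 3·f(-2) - 3·f(-1) + f(0) = 0.
Substituting the known values and solving for f(-2):
  3·f(-2) = -24
  f(-2) = -8.

-8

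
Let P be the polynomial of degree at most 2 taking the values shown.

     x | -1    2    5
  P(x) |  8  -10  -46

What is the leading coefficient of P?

Write P(x) = ax^2 + bx + c. Substituting each data point gives a linear system:
  a - b + c = 8
  4a + 2b + c = -10
  25a + 5b + c = -46
Solving the system yields a = -1, b = -5, c = 4.
So P(x) = -x^2 - 5x + 4.
The leading coefficient is -1.

-1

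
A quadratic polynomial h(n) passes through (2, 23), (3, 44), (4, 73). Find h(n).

Using the Lagrange interpolation formula with nodes 2, 3, 4:
  L_0(n) = (n - 3)(n - 4) / 2
  L_1(n) = (n - 2)(n - 4) / -1
  L_2(n) = (n - 2)(n - 3) / 2
Then h(n) = 23·L_0(n) + 44·L_1(n) + 73·L_2(n).
Expanding and collecting terms gives h(n) = 4n^2 + n + 5.
Check: h(2) = 23. ✓

h(n) = 4n^2 + n + 5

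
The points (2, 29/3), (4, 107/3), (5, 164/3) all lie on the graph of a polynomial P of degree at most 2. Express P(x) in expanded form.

P(x) = 2x^2 + x - 1/3

Write P(x) = ax^2 + bx + c. Substituting each data point gives a linear system:
  4a + 2b + c = 29/3
  16a + 4b + c = 107/3
  25a + 5b + c = 164/3
Solving the system yields a = 2, b = 1, c = -1/3.
So P(x) = 2x² + x - 1/3.
Check: P(5) = 164/3. ✓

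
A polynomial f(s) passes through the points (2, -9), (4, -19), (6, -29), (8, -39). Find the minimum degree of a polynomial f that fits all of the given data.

1

Forward differences of the values at s = 2, 4, 6, 8:
  f  : -9  -19  -29  -39
  Δ  : -10  -10  -10
  Δ^2: 0  0
  Δ^3: 0
The first differences are constant (-10) and nonzero, while all higher differences vanish, so the minimal degree is 1.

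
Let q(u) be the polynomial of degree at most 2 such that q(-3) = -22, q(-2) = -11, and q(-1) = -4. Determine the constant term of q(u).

-1

Write q(u) = au^2 + bu + c. Substituting each data point gives a linear system:
  9a - 3b + c = -22
  4a - 2b + c = -11
  a - b + c = -4
Solving the system yields a = -2, b = 1, c = -1.
So q(u) = -2u^2 + u - 1.
The constant term is -1.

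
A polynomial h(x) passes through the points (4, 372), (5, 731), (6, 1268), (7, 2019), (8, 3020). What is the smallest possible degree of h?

3

Forward differences of the values at x = 4, 5, 6, 7, 8:
  h  : 372  731  1268  2019  3020
  Δ  : 359  537  751  1001
  Δ^2: 178  214  250
  Δ^3: 36  36
  Δ^4: 0
The third differences are constant (36) and nonzero, while all higher differences vanish, so the minimal degree is 3.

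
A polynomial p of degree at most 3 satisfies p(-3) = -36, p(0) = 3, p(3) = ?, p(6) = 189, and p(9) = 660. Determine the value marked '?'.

The 4 known points determine the degree-3 polynomial uniquely.
Write p(u) = au^3 + bu^2 + cu + d. Substituting each data point gives a linear system:
  -27a + 9b - 3c + d = -36
  d = 3
  216a + 36b + 6c + d = 189
  729a + 81b + 9c + d = 660
Solving the system yields a = 1, b = -1, c = 1, d = 3.
So p(u) = u^3 - u^2 + u + 3.
Then p(3) = 24.

24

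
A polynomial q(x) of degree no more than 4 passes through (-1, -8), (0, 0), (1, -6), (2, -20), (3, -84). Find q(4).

-288

Write q(x) = ax^4 + bx^3 + cx^2 + dx + e. Substituting each data point gives a linear system:
  a - b + c - d + e = -8
  e = 0
  a + b + c + d + e = -6
  16a + 8b + 4c + 2d + e = -20
  81a + 27b + 9c + 3d + e = -84
Solving the system yields a = -2, b = 5, c = -5, d = -4, e = 0.
So q(x) = -2x^4 + 5x^3 - 5x^2 - 4x.
Then q(4) = -288.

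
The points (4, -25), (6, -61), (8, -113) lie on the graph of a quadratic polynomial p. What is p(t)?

Using the Lagrange interpolation formula with nodes 4, 6, 8:
  L_0(t) = (t - 6)(t - 8) / 8
  L_1(t) = (t - 4)(t - 8) / -4
  L_2(t) = (t - 4)(t - 6) / 8
Then p(t) = -25·L_0(t) - 61·L_1(t) - 113·L_2(t).
Expanding and collecting terms gives p(t) = -2t^2 + 2t - 1.
Check: p(4) = -25. ✓

p(t) = -2t^2 + 2t - 1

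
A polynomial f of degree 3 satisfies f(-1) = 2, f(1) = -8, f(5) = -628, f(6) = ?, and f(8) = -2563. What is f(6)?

The 4 known points determine the degree-3 polynomial uniquely.
Write f(x) = ax^3 + bx^2 + cx + d. Substituting each data point gives a linear system:
  -a + b - c + d = 2
  a + b + c + d = -8
  125a + 25b + 5c + d = -628
  512a + 64b + 8c + d = -2563
Solving the system yields a = -5, b = 0, c = 0, d = -3.
So f(x) = -5x^3 - 3.
Then f(6) = -1083.

-1083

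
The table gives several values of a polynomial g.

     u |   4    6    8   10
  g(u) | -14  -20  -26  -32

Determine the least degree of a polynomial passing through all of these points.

Forward differences of the values at u = 4, 6, 8, 10:
  g  : -14  -20  -26  -32
  Δ  : -6  -6  -6
  Δ^2: 0  0
  Δ^3: 0
The first differences are constant (-6) and nonzero, while all higher differences vanish, so the minimal degree is 1.

1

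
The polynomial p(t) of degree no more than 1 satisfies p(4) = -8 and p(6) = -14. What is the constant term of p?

4

Write p(t) = at + b. Substituting each data point gives a linear system:
  4a + b = -8
  6a + b = -14
Solving the system yields a = -3, b = 4.
So p(t) = -3t + 4.
The constant term is 4.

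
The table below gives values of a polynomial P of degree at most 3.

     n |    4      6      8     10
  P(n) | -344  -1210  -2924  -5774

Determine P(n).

Using the Lagrange interpolation formula with nodes 4, 6, 8, 10:
  L_0(n) = (n - 6)(n - 8)(n - 10) / -48
  L_1(n) = (n - 4)(n - 8)(n - 10) / 16
  L_2(n) = (n - 4)(n - 6)(n - 10) / -16
  L_3(n) = (n - 4)(n - 6)(n - 8) / 48
Then P(n) = -344·L_0(n) - 1210·L_1(n) - 2924·L_2(n) - 5774·L_3(n).
Expanding and collecting terms gives P(n) = -6n^3 + 2n^2 + 3n - 4.
Check: P(8) = -2924. ✓

P(n) = -6n^3 + 2n^2 + 3n - 4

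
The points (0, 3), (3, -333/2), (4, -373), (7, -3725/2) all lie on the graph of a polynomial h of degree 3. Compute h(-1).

Write h(u) = au^3 + bu^2 + cu + d. Substituting each data point gives a linear system:
  d = 3
  27a + 9b + 3c + d = -333/2
  64a + 16b + 4c + d = -373
  343a + 49b + 7c + d = -3725/2
Solving the system yields a = -5, b = -5/2, c = -4, d = 3.
So h(u) = -5u³ - (5/2)u² - 4u + 3.
Then h(-1) = 19/2.

19/2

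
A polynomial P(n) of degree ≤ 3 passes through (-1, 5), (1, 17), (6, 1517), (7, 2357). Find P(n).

P(n) = 6n^3 + 6n^2 + 5

Using the Lagrange interpolation formula with nodes -1, 1, 6, 7:
  L_0(n) = (n - 1)(n - 6)(n - 7) / -112
  L_1(n) = (n + 1)(n - 6)(n - 7) / 60
  L_2(n) = (n + 1)(n - 1)(n - 7) / -35
  L_3(n) = (n + 1)(n - 1)(n - 6) / 48
Then P(n) = 5·L_0(n) + 17·L_1(n) + 1517·L_2(n) + 2357·L_3(n).
Expanding and collecting terms gives P(n) = 6n³ + 6n² + 5.
Check: P(1) = 17. ✓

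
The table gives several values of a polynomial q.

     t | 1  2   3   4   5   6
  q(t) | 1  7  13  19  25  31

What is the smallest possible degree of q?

1

Forward differences of the values at t = 1, 2, 3, 4, 5, 6:
  q  : 1  7  13  19  25  31
  Δ  : 6  6  6  6  6
  Δ^2: 0  0  0  0
  Δ^3: 0  0  0
  Δ^4: 0  0
  Δ^5: 0
The first differences are constant (6) and nonzero, while all higher differences vanish, so the minimal degree is 1.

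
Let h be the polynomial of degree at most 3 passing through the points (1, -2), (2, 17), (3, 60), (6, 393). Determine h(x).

Write h(x) = ax^3 + bx^2 + cx + d. Substituting each data point gives a linear system:
  a + b + c + d = -2
  8a + 4b + 2c + d = 17
  27a + 9b + 3c + d = 60
  216a + 36b + 6c + d = 393
Solving the system yields a = 1, b = 6, c = -6, d = -3.
So h(x) = x³ + 6x² - 6x - 3.
Check: h(2) = 17. ✓

h(x) = x^3 + 6x^2 - 6x - 3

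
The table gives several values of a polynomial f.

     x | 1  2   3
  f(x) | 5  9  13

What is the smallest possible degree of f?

Forward differences of the values at x = 1, 2, 3:
  f  : 5  9  13
  Δ  : 4  4
  Δ^2: 0
The first differences are constant (4) and nonzero, while all higher differences vanish, so the minimal degree is 1.

1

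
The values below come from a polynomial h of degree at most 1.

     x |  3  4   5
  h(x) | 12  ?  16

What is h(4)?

On equispaced nodes a degree-1 polynomial has vanishing second forward difference, so
  h(3) - 2·h(4) + h(5) = 0.
Substituting the known values and solving for h(4):
  -2·h(4) = -28
  h(4) = 14.

14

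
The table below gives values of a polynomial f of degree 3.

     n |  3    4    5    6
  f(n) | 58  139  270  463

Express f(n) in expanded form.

f(n) = 2n^3 + n^2 - 5

Using the Lagrange interpolation formula with nodes 3, 4, 5, 6:
  L_0(n) = (n - 4)(n - 5)(n - 6) / -6
  L_1(n) = (n - 3)(n - 5)(n - 6) / 2
  L_2(n) = (n - 3)(n - 4)(n - 6) / -2
  L_3(n) = (n - 3)(n - 4)(n - 5) / 6
Then f(n) = 58·L_0(n) + 139·L_1(n) + 270·L_2(n) + 463·L_3(n).
Expanding and collecting terms gives f(n) = 2n³ + n² - 5.
Check: f(4) = 139. ✓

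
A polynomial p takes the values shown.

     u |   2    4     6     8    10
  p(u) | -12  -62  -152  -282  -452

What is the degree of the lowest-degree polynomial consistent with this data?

Forward differences of the values at u = 2, 4, 6, 8, 10:
  p  : -12  -62  -152  -282  -452
  Δ  : -50  -90  -130  -170
  Δ^2: -40  -40  -40
  Δ^3: 0  0
  Δ^4: 0
The second differences are constant (-40) and nonzero, while all higher differences vanish, so the minimal degree is 2.

2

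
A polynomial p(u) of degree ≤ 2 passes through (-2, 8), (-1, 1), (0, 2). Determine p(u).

p(u) = 4u^2 + 5u + 2

Write p(u) = au^2 + bu + c. Substituting each data point gives a linear system:
  4a - 2b + c = 8
  a - b + c = 1
  c = 2
Solving the system yields a = 4, b = 5, c = 2.
So p(u) = 4u^2 + 5u + 2.
Check: p(-1) = 1. ✓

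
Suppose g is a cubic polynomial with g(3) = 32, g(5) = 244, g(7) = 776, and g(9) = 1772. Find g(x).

g(x) = 3x^3 - 5x^2 - x - 1

Write g(x) = ax^3 + bx^2 + cx + d. Substituting each data point gives a linear system:
  27a + 9b + 3c + d = 32
  125a + 25b + 5c + d = 244
  343a + 49b + 7c + d = 776
  729a + 81b + 9c + d = 1772
Solving the system yields a = 3, b = -5, c = -1, d = -1.
So g(x) = 3x³ - 5x² - x - 1.
Check: g(9) = 1772. ✓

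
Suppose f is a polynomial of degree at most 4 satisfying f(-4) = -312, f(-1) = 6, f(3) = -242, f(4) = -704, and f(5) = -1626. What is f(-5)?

Using the Lagrange interpolation formula with nodes -4, -1, 3, 4, 5:
  L_0(x) = (x + 1)(x - 3)(x - 4)(x - 5) / 1512
  L_1(x) = (x + 4)(x - 3)(x - 4)(x - 5) / -360
  L_2(x) = (x + 4)(x + 1)(x - 4)(x - 5) / 56
  L_3(x) = (x + 4)(x + 1)(x - 3)(x - 5) / -40
  L_4(x) = (x + 4)(x + 1)(x - 3)(x - 4) / 108
Then f(x) = -312·L_0(x) + 6·L_1(x) - 242·L_2(x) - 704·L_3(x) - 1626·L_4(x).
Expanding and collecting terms gives f(x) = -2x^4 - 3x^3 - x + 4.
Evaluating at x = -5: f(-5) = -866.

-866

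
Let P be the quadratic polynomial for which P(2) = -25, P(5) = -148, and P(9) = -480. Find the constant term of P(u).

Write P(u) = au^2 + bu + c. Substituting each data point gives a linear system:
  4a + 2b + c = -25
  25a + 5b + c = -148
  81a + 9b + c = -480
Solving the system yields a = -6, b = 1, c = -3.
So P(u) = -6u² + u - 3.
The constant term is -3.

-3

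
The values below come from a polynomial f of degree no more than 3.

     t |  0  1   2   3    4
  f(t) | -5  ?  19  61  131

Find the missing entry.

-1

On equispaced nodes a degree-3 polynomial has vanishing fourth forward difference, so
  f(0) - 4·f(1) + 6·f(2) - 4·f(3) + f(4) = 0.
Substituting the known values and solving for f(1):
  -4·f(1) = 4
  f(1) = -1.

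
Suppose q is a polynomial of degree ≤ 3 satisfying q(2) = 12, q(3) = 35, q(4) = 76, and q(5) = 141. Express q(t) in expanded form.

q(t) = t^3 + 4t - 4

Write q(t) = at^3 + bt^2 + ct + d. Substituting each data point gives a linear system:
  8a + 4b + 2c + d = 12
  27a + 9b + 3c + d = 35
  64a + 16b + 4c + d = 76
  125a + 25b + 5c + d = 141
Solving the system yields a = 1, b = 0, c = 4, d = -4.
So q(t) = t³ + 4t - 4.
Check: q(3) = 35. ✓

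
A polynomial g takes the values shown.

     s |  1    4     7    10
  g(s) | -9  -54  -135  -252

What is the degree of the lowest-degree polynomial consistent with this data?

Forward differences of the values at s = 1, 4, 7, 10:
  g  : -9  -54  -135  -252
  Δ  : -45  -81  -117
  Δ^2: -36  -36
  Δ^3: 0
The second differences are constant (-36) and nonzero, while all higher differences vanish, so the minimal degree is 2.

2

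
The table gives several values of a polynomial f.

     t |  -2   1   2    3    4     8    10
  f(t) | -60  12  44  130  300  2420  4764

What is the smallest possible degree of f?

3

Divided differences on the nodes -2, 1, 2, 3, 4, 8, 10:
  order 0: -60  12  44  130  300  2420  4764
  order 1: 24  32  86  170  530  1172
  order 2: 2  27  42  72  107
  order 3: 5  5  5  5
  order 4: 0  0  0
  order 5: 0  0
  order 6: 0
The order-3 divided differences are all 5 (nonzero) and every higher order vanishes, so the data lies on a polynomial of degree exactly 3.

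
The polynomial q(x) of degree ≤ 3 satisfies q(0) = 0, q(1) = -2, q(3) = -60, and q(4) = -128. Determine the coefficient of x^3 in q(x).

Write q(x) = ax^3 + bx^2 + cx + d. Substituting each data point gives a linear system:
  d = 0
  a + b + c + d = -2
  27a + 9b + 3c + d = -60
  64a + 16b + 4c + d = -128
Solving the system yields a = -1, b = -5, c = 4, d = 0.
So q(x) = -x^3 - 5x^2 + 4x.
The leading coefficient is -1.

-1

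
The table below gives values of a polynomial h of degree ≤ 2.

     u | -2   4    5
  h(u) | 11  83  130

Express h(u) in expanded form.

h(u) = 5u^2 + 2u - 5

Using the Lagrange interpolation formula with nodes -2, 4, 5:
  L_0(u) = (u - 4)(u - 5) / 42
  L_1(u) = (u + 2)(u - 5) / -6
  L_2(u) = (u + 2)(u - 4) / 7
Then h(u) = 11·L_0(u) + 83·L_1(u) + 130·L_2(u).
Expanding and collecting terms gives h(u) = 5u^2 + 2u - 5.
Check: h(5) = 130. ✓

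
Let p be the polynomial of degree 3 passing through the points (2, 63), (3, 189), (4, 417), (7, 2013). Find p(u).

p(u) = 5u^3 + 6u^2 + u - 3

Using the Lagrange interpolation formula with nodes 2, 3, 4, 7:
  L_0(u) = (u - 3)(u - 4)(u - 7) / -10
  L_1(u) = (u - 2)(u - 4)(u - 7) / 4
  L_2(u) = (u - 2)(u - 3)(u - 7) / -6
  L_3(u) = (u - 2)(u - 3)(u - 4) / 60
Then p(u) = 63·L_0(u) + 189·L_1(u) + 417·L_2(u) + 2013·L_3(u).
Expanding and collecting terms gives p(u) = 5u^3 + 6u^2 + u - 3.
Check: p(7) = 2013. ✓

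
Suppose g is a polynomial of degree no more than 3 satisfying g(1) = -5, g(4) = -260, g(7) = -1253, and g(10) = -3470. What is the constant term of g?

Write g(u) = au^3 + bu^2 + cu + d. Substituting each data point gives a linear system:
  a + b + c + d = -5
  64a + 16b + 4c + d = -260
  343a + 49b + 7c + d = -1253
  1000a + 100b + 10c + d = -3470
Solving the system yields a = -3, b = -5, c = 3, d = 0.
So g(u) = -3u^3 - 5u^2 + 3u.
The constant term is 0.

0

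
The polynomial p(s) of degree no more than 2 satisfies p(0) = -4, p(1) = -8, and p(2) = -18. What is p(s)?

Using the Lagrange interpolation formula with nodes 0, 1, 2:
  L_0(s) = (s - 1)(s - 2) / 2
  L_1(s) = s(s - 2) / -1
  L_2(s) = s(s - 1) / 2
Then p(s) = -4·L_0(s) - 8·L_1(s) - 18·L_2(s).
Expanding and collecting terms gives p(s) = -3s^2 - s - 4.
Check: p(1) = -8. ✓

p(s) = -3s^2 - s - 4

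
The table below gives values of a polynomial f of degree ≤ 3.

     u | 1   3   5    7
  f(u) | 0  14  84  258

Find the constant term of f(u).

-1

Write f(u) = au^3 + bu^2 + cu + d. Substituting each data point gives a linear system:
  a + b + c + d = 0
  27a + 9b + 3c + d = 14
  125a + 25b + 5c + d = 84
  343a + 49b + 7c + d = 258
Solving the system yields a = 1, b = -2, c = 2, d = -1.
So f(u) = u^3 - 2u^2 + 2u - 1.
The constant term is -1.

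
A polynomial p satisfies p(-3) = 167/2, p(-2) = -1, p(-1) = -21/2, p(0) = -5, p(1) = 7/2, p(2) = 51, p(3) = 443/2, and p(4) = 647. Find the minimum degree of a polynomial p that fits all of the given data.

4

Forward differences of the values at t = -3, -2, -1, 0, 1, 2, 3, 4:
  p  : 167/2  -1  -21/2  -5  7/2  51  443/2  647
  Δ  : -169/2  -19/2  11/2  17/2  95/2  341/2  851/2
  Δ^2: 75  15  3  39  123  255
  Δ^3: -60  -12  36  84  132
  Δ^4: 48  48  48  48
  Δ^5: 0  0  0
  Δ^6: 0  0
  Δ^7: 0
The fourth differences are constant (48) and nonzero, while all higher differences vanish, so the minimal degree is 4.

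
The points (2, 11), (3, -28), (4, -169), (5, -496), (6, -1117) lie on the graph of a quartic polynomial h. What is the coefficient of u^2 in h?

Write h(u) = au^4 + bu^3 + cu^2 + du + e. Substituting each data point gives a linear system:
  16a + 8b + 4c + 2d + e = 11
  81a + 27b + 9c + 3d + e = -28
  256a + 64b + 16c + 4d + e = -169
  625a + 125b + 25c + 5d + e = -496
  1296a + 216b + 36c + 6d + e = -1117
Solving the system yields a = -1, b = 0, c = 4, d = 6, e = -1.
So h(u) = -u⁴ + 4u² + 6u - 1.
The coefficient of u^2 is 4.

4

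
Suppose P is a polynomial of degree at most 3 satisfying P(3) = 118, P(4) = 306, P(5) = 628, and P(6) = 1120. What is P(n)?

Using the Lagrange interpolation formula with nodes 3, 4, 5, 6:
  L_0(n) = (n - 4)(n - 5)(n - 6) / -6
  L_1(n) = (n - 3)(n - 5)(n - 6) / 2
  L_2(n) = (n - 3)(n - 4)(n - 6) / -2
  L_3(n) = (n - 3)(n - 4)(n - 5) / 6
Then P(n) = 118·L_0(n) + 306·L_1(n) + 628·L_2(n) + 1120·L_3(n).
Expanding and collecting terms gives P(n) = 6n^3 - 5n^2 + n - 2.
Check: P(5) = 628. ✓

P(n) = 6n^3 - 5n^2 + n - 2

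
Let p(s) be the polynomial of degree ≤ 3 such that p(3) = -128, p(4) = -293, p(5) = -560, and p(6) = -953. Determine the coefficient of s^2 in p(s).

-3

Write p(s) = as^3 + bs^2 + cs + d. Substituting each data point gives a linear system:
  27a + 9b + 3c + d = -128
  64a + 16b + 4c + d = -293
  125a + 25b + 5c + d = -560
  216a + 36b + 6c + d = -953
Solving the system yields a = -4, b = -3, c = 4, d = -5.
So p(s) = -4s^3 - 3s^2 + 4s - 5.
The coefficient of s^2 is -3.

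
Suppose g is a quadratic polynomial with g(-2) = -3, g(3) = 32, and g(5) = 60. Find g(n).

Write g(n) = an^2 + bn + c. Substituting each data point gives a linear system:
  4a - 2b + c = -3
  9a + 3b + c = 32
  25a + 5b + c = 60
Solving the system yields a = 1, b = 6, c = 5.
So g(n) = n² + 6n + 5.
Check: g(5) = 60. ✓

g(n) = n^2 + 6n + 5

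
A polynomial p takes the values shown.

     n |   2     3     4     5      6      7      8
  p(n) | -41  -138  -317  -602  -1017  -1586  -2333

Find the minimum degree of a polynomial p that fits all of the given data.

Forward differences of the values at n = 2, 3, 4, 5, 6, 7, 8:
  p  : -41  -138  -317  -602  -1017  -1586  -2333
  Δ  : -97  -179  -285  -415  -569  -747
  Δ^2: -82  -106  -130  -154  -178
  Δ^3: -24  -24  -24  -24
  Δ^4: 0  0  0
  Δ^5: 0  0
  Δ^6: 0
The third differences are constant (-24) and nonzero, while all higher differences vanish, so the minimal degree is 3.

3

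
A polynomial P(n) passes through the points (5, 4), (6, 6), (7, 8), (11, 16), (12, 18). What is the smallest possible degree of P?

Divided differences on the nodes 5, 6, 7, 11, 12:
  order 0: 4  6  8  16  18
  order 1: 2  2  2  2
  order 2: 0  0  0
  order 3: 0  0
  order 4: 0
The order-1 divided differences are all 2 (nonzero) and every higher order vanishes, so the data lies on a polynomial of degree exactly 1.

1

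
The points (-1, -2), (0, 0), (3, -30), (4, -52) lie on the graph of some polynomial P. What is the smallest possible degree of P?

Divided differences on the nodes -1, 0, 3, 4:
  order 0: -2  0  -30  -52
  order 1: 2  -10  -22
  order 2: -3  -3
  order 3: 0
The order-2 divided differences are all -3 (nonzero) and every higher order vanishes, so the data lies on a polynomial of degree exactly 2.

2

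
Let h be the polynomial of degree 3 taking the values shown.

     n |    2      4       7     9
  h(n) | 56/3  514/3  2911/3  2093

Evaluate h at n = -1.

Using the Lagrange interpolation formula with nodes 2, 4, 7, 9:
  L_0(n) = (n - 4)(n - 7)(n - 9) / -70
  L_1(n) = (n - 2)(n - 7)(n - 9) / 30
  L_2(n) = (n - 2)(n - 4)(n - 9) / -30
  L_3(n) = (n - 2)(n - 4)(n - 7) / 70
Then h(n) = 56/3·L_0(n) + 514/3·L_1(n) + 2911/3·L_2(n) + 2093·L_3(n).
Expanding and collecting terms gives h(n) = 3n^3 - n^2 - (5/3)n + 2.
Evaluating at n = -1: h(-1) = -1/3.

-1/3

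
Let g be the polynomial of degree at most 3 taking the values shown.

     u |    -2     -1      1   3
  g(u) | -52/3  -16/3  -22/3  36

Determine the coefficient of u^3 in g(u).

2

Write g(u) = au^3 + bu^2 + cu + d. Substituting each data point gives a linear system:
  -8a + 4b - 2c + d = -52/3
  -a + b - c + d = -16/3
  a + b + c + d = -22/3
  27a + 9b + 3c + d = 36
Solving the system yields a = 2, b = -1/3, c = -3, d = -6.
So g(u) = 2u³ - (1/3)u² - 3u - 6.
The leading coefficient is 2.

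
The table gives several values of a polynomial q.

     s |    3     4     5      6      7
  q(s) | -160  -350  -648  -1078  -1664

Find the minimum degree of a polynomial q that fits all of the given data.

Forward differences of the values at s = 3, 4, 5, 6, 7:
  q  : -160  -350  -648  -1078  -1664
  Δ  : -190  -298  -430  -586
  Δ^2: -108  -132  -156
  Δ^3: -24  -24
  Δ^4: 0
The third differences are constant (-24) and nonzero, while all higher differences vanish, so the minimal degree is 3.

3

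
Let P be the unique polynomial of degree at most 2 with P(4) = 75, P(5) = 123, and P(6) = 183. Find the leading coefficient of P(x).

Write P(x) = ax^2 + bx + c. Substituting each data point gives a linear system:
  16a + 4b + c = 75
  25a + 5b + c = 123
  36a + 6b + c = 183
Solving the system yields a = 6, b = -6, c = 3.
So P(x) = 6x² - 6x + 3.
The leading coefficient is 6.

6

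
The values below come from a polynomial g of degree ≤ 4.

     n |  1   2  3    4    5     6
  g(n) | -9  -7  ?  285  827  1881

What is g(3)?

The 5 known points determine the degree-4 polynomial uniquely.
Write g(n) = an^4 + bn^3 + cn^2 + dn + e. Substituting each data point gives a linear system:
  a + b + c + d + e = -9
  16a + 8b + 4c + 2d + e = -7
  256a + 64b + 16c + 4d + e = 285
  625a + 125b + 25c + 5d + e = 827
  1296a + 216b + 36c + 6d + e = 1881
Solving the system yields a = 2, b = -3, c = -1, d = -4, e = -3.
So g(n) = 2n⁴ - 3n³ - n² - 4n - 3.
Then g(3) = 57.

57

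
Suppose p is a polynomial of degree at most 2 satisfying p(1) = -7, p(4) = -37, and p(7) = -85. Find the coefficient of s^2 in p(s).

Write p(s) = as^2 + bs + c. Substituting each data point gives a linear system:
  a + b + c = -7
  16a + 4b + c = -37
  49a + 7b + c = -85
Solving the system yields a = -1, b = -5, c = -1.
So p(s) = -s^2 - 5s - 1.
The leading coefficient is -1.

-1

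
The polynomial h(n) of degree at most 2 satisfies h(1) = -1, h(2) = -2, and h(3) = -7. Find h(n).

h(n) = -2n^2 + 5n - 4

Write h(n) = an^2 + bn + c. Substituting each data point gives a linear system:
  a + b + c = -1
  4a + 2b + c = -2
  9a + 3b + c = -7
Solving the system yields a = -2, b = 5, c = -4.
So h(n) = -2n^2 + 5n - 4.
Check: h(1) = -1. ✓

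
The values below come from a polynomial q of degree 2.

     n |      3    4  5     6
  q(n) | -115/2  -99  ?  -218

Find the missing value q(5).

-305/2

On equispaced nodes a degree-2 polynomial has vanishing third forward difference, so
  - q(3) + 3·q(4) - 3·q(5) + q(6) = 0.
Substituting the known values and solving for q(5):
  -3·q(5) = 915/2
  q(5) = -305/2.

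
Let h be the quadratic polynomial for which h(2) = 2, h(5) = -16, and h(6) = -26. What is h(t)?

Write h(t) = at^2 + bt + c. Substituting each data point gives a linear system:
  4a + 2b + c = 2
  25a + 5b + c = -16
  36a + 6b + c = -26
Solving the system yields a = -1, b = 1, c = 4.
So h(t) = -t^2 + t + 4.
Check: h(5) = -16. ✓

h(t) = -t^2 + t + 4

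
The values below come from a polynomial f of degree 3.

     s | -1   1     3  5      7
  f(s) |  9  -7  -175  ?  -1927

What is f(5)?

-735

The 4 known points determine the degree-3 polynomial uniquely.
Write f(s) = as^3 + bs^2 + cs + d. Substituting each data point gives a linear system:
  -a + b - c + d = 9
  a + b + c + d = -7
  27a + 9b + 3c + d = -175
  343a + 49b + 7c + d = -1927
Solving the system yields a = -5, b = -4, c = -3, d = 5.
So f(s) = -5s^3 - 4s^2 - 3s + 5.
Then f(5) = -735.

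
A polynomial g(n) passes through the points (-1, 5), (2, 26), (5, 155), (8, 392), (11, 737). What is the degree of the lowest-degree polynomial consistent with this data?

Forward differences of the values at n = -1, 2, 5, 8, 11:
  g  : 5  26  155  392  737
  Δ  : 21  129  237  345
  Δ^2: 108  108  108
  Δ^3: 0  0
  Δ^4: 0
The second differences are constant (108) and nonzero, while all higher differences vanish, so the minimal degree is 2.

2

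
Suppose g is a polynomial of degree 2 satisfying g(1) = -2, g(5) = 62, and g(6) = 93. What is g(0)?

-3

Write g(s) = as^2 + bs + c. Substituting each data point gives a linear system:
  a + b + c = -2
  25a + 5b + c = 62
  36a + 6b + c = 93
Solving the system yields a = 3, b = -2, c = -3.
So g(s) = 3s^2 - 2s - 3.
Then g(0) = -3.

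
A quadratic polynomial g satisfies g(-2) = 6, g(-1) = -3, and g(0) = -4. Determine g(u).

Write g(u) = au^2 + bu + c. Substituting each data point gives a linear system:
  4a - 2b + c = 6
  a - b + c = -3
  c = -4
Solving the system yields a = 4, b = 3, c = -4.
So g(u) = 4u^2 + 3u - 4.
Check: g(0) = -4. ✓

g(u) = 4u^2 + 3u - 4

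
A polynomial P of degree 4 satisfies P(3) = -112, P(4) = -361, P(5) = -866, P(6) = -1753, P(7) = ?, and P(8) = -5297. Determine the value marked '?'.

On equispaced nodes a degree-4 polynomial has vanishing fifth forward difference, so
  - P(3) + 5·P(4) - 10·P(5) + 10·P(6) - 5·P(7) + P(8) = 0.
Substituting the known values and solving for P(7):
  -5·P(7) = 15860
  P(7) = -3172.

-3172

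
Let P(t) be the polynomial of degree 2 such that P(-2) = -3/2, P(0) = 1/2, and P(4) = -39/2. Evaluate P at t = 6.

Write P(t) = at^2 + bt + c. Substituting each data point gives a linear system:
  4a - 2b + c = -3/2
  c = 1/2
  16a + 4b + c = -39/2
Solving the system yields a = -1, b = -1, c = 1/2.
So P(t) = -t^2 - t + 1/2.
Then P(6) = -83/2.

-83/2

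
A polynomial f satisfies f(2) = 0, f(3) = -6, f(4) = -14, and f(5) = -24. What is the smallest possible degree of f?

2

Forward differences of the values at t = 2, 3, 4, 5:
  f  : 0  -6  -14  -24
  Δ  : -6  -8  -10
  Δ^2: -2  -2
  Δ^3: 0
The second differences are constant (-2) and nonzero, while all higher differences vanish, so the minimal degree is 2.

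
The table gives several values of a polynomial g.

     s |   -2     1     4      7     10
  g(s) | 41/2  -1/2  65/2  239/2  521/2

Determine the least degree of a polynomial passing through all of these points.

2

Forward differences of the values at s = -2, 1, 4, 7, 10:
  g  : 41/2  -1/2  65/2  239/2  521/2
  Δ  : -21  33  87  141
  Δ^2: 54  54  54
  Δ^3: 0  0
  Δ^4: 0
The second differences are constant (54) and nonzero, while all higher differences vanish, so the minimal degree is 2.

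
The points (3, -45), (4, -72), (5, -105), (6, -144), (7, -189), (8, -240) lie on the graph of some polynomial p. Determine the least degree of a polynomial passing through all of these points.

Forward differences of the values at u = 3, 4, 5, 6, 7, 8:
  p  : -45  -72  -105  -144  -189  -240
  Δ  : -27  -33  -39  -45  -51
  Δ^2: -6  -6  -6  -6
  Δ^3: 0  0  0
  Δ^4: 0  0
  Δ^5: 0
The second differences are constant (-6) and nonzero, while all higher differences vanish, so the minimal degree is 2.

2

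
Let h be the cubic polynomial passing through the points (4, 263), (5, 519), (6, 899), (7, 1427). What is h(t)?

Write h(t) = at^3 + bt^2 + ct + d. Substituting each data point gives a linear system:
  64a + 16b + 4c + d = 263
  125a + 25b + 5c + d = 519
  216a + 36b + 6c + d = 899
  343a + 49b + 7c + d = 1427
Solving the system yields a = 4, b = 2, c = -6, d = -1.
So h(t) = 4t³ + 2t² - 6t - 1.
Check: h(7) = 1427. ✓

h(t) = 4t^3 + 2t^2 - 6t - 1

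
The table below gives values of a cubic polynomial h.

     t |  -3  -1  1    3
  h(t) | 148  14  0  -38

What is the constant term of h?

Write h(t) = at^3 + bt^2 + ct + d. Substituting each data point gives a linear system:
  -27a + 9b - 3c + d = 148
  -a + b - c + d = 14
  a + b + c + d = 0
  27a + 9b + 3c + d = -38
Solving the system yields a = -3, b = 6, c = -4, d = 1.
So h(t) = -3t³ + 6t² - 4t + 1.
The constant term is 1.

1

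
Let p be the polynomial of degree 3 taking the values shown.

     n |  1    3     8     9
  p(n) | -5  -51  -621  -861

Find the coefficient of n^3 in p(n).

-1

Write p(n) = an^3 + bn^2 + cn + d. Substituting each data point gives a linear system:
  a + b + c + d = -5
  27a + 9b + 3c + d = -51
  512a + 64b + 8c + d = -621
  729a + 81b + 9c + d = -861
Solving the system yields a = -1, b = -1, c = -6, d = 3.
So p(n) = -n³ - n² - 6n + 3.
The leading coefficient is -1.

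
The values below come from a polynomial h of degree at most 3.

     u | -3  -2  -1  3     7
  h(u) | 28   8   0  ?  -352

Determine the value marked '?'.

-32

The 4 known points determine the degree-3 polynomial uniquely.
Write h(u) = au^3 + bu^2 + cu + d. Substituting each data point gives a linear system:
  -27a + 9b - 3c + d = 28
  -8a + 4b - 2c + d = 8
  -a + b - c + d = 0
  343a + 49b + 7c + d = -352
Solving the system yields a = -1, b = 0, c = -1, d = -2.
So h(u) = -u³ - u - 2.
Then h(3) = -32.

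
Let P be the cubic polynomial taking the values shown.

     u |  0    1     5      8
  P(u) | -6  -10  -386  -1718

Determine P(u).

Write P(u) = au^3 + bu^2 + cu + d. Substituting each data point gives a linear system:
  d = -6
  a + b + c + d = -10
  125a + 25b + 5c + d = -386
  512a + 64b + 8c + d = -1718
Solving the system yields a = -4, b = 6, c = -6, d = -6.
So P(u) = -4u^3 + 6u^2 - 6u - 6.
Check: P(0) = -6. ✓

P(u) = -4u^3 + 6u^2 - 6u - 6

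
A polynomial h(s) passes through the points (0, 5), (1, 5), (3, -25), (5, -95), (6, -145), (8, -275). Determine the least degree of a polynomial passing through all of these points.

2

Divided differences on the nodes 0, 1, 3, 5, 6, 8:
  order 0: 5  5  -25  -95  -145  -275
  order 1: 0  -15  -35  -50  -65
  order 2: -5  -5  -5  -5
  order 3: 0  0  0
  order 4: 0  0
  order 5: 0
The order-2 divided differences are all -5 (nonzero) and every higher order vanishes, so the data lies on a polynomial of degree exactly 2.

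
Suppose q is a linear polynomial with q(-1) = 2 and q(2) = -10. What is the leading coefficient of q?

Write q(u) = au + b. Substituting each data point gives a linear system:
  -a + b = 2
  2a + b = -10
Solving the system yields a = -4, b = -2.
So q(u) = -4u - 2.
The leading coefficient is -4.

-4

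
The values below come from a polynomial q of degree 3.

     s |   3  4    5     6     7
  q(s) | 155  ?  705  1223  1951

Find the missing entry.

361

On equispaced nodes a degree-3 polynomial has vanishing fourth forward difference, so
  q(3) - 4·q(4) + 6·q(5) - 4·q(6) + q(7) = 0.
Substituting the known values and solving for q(4):
  -4·q(4) = -1444
  q(4) = 361.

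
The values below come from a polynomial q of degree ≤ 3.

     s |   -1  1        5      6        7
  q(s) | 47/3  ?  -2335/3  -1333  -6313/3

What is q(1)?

-19/3

The 4 known points determine the degree-3 polynomial uniquely.
Write q(s) = as^3 + bs^2 + cs + d. Substituting each data point gives a linear system:
  -a + b - c + d = 47/3
  125a + 25b + 5c + d = -2335/3
  216a + 36b + 6c + d = -1333
  343a + 49b + 7c + d = -6313/3
Solving the system yields a = -6, b = -1/3, c = -5, d = 5.
So q(s) = -6s³ - (1/3)s² - 5s + 5.
Then q(1) = -19/3.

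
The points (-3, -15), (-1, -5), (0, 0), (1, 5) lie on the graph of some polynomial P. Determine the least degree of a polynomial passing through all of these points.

1

Divided differences on the nodes -3, -1, 0, 1:
  order 0: -15  -5  0  5
  order 1: 5  5  5
  order 2: 0  0
  order 3: 0
The order-1 divided differences are all 5 (nonzero) and every higher order vanishes, so the data lies on a polynomial of degree exactly 1.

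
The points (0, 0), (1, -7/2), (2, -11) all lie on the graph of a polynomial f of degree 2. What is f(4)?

-38

Forward differences of the values at n = 0, 1, 2:
  f  : 0  -7/2  -11
  Δ  : -7/2  -15/2
  Δ^2: -4
The second differences are constant, confirming degree 2.
Interpolating (Newton forward form) and evaluating at n = 4 gives f(4) = -38.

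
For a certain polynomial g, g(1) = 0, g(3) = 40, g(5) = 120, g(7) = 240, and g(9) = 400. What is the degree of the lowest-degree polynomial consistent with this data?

Forward differences of the values at s = 1, 3, 5, 7, 9:
  g  : 0  40  120  240  400
  Δ  : 40  80  120  160
  Δ^2: 40  40  40
  Δ^3: 0  0
  Δ^4: 0
The second differences are constant (40) and nonzero, while all higher differences vanish, so the minimal degree is 2.

2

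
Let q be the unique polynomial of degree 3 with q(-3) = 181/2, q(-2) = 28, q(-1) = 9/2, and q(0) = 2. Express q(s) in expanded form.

Write q(s) = as^3 + bs^2 + cs + d. Substituting each data point gives a linear system:
  -27a + 9b - 3c + d = 181/2
  -8a + 4b - 2c + d = 28
  -a + b - c + d = 9/2
  d = 2
Solving the system yields a = -3, b = 3/2, c = 2, d = 2.
So q(s) = -3s^3 + (3/2)s^2 + 2s + 2.
Check: q(0) = 2. ✓

q(s) = -3s^3 + (3/2)s^2 + 2s + 2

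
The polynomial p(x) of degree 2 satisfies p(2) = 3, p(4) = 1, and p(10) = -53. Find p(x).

Write p(x) = ax^2 + bx + c. Substituting each data point gives a linear system:
  4a + 2b + c = 3
  16a + 4b + c = 1
  100a + 10b + c = -53
Solving the system yields a = -1, b = 5, c = -3.
So p(x) = -x^2 + 5x - 3.
Check: p(10) = -53. ✓

p(x) = -x^2 + 5x - 3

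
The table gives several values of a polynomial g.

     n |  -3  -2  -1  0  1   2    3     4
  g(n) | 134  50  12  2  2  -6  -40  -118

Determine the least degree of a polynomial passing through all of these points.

3

Forward differences of the values at n = -3, -2, -1, 0, 1, 2, 3, 4:
  g  : 134  50  12  2  2  -6  -40  -118
  Δ  : -84  -38  -10  0  -8  -34  -78
  Δ^2: 46  28  10  -8  -26  -44
  Δ^3: -18  -18  -18  -18  -18
  Δ^4: 0  0  0  0
  Δ^5: 0  0  0
  Δ^6: 0  0
  Δ^7: 0
The third differences are constant (-18) and nonzero, while all higher differences vanish, so the minimal degree is 3.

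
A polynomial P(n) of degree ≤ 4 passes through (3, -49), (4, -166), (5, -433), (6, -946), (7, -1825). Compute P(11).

Write P(n) = an^4 + bn^3 + cn^2 + dn + e. Substituting each data point gives a linear system:
  81a + 27b + 9c + 3d + e = -49
  256a + 64b + 16c + 4d + e = -166
  625a + 125b + 25c + 5d + e = -433
  1296a + 216b + 36c + 6d + e = -946
  2401a + 343b + 49c + 7d + e = -1825
Solving the system yields a = -1, b = 2, c = -2, d = -2, e = 2.
So P(n) = -n⁴ + 2n³ - 2n² - 2n + 2.
Then P(11) = -12241.

-12241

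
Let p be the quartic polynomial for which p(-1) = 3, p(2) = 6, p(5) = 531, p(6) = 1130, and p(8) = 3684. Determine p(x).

Write p(x) = ax^4 + bx^3 + cx^2 + dx + e. Substituting each data point gives a linear system:
  a - b + c - d + e = 3
  16a + 8b + 4c + 2d + e = 6
  625a + 125b + 25c + 5d + e = 531
  1296a + 216b + 36c + 6d + e = 1130
  4096a + 512b + 64c + 8d + e = 3684
Solving the system yields a = 1, b = -1, c = 2, d = -3, e = -4.
So p(x) = x^4 - x^3 + 2x^2 - 3x - 4.
Check: p(2) = 6. ✓

p(x) = x^4 - x^3 + 2x^2 - 3x - 4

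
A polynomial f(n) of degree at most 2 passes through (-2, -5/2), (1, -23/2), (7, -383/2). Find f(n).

f(n) = -3n^2 - 6n - 5/2

Using the Lagrange interpolation formula with nodes -2, 1, 7:
  L_0(n) = (n - 1)(n - 7) / 27
  L_1(n) = (n + 2)(n - 7) / -18
  L_2(n) = (n + 2)(n - 1) / 54
Then f(n) = -5/2·L_0(n) - 23/2·L_1(n) - 383/2·L_2(n).
Expanding and collecting terms gives f(n) = -3n^2 - 6n - 5/2.
Check: f(7) = -383/2. ✓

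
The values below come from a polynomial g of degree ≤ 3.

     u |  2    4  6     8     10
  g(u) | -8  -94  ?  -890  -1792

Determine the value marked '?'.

On equispaced nodes a degree-3 polynomial has vanishing fourth forward difference, so
  g(2) - 4·g(4) + 6·g(6) - 4·g(8) + g(10) = 0.
Substituting the known values and solving for g(6):
  6·g(6) = -2136
  g(6) = -356.

-356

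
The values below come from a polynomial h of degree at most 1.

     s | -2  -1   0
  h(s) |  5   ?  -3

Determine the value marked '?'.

1

The 2 known points determine the degree-1 polynomial uniquely.
Write h(s) = as + b. Substituting each data point gives a linear system:
  -2a + b = 5
  b = -3
Solving the system yields a = -4, b = -3.
So h(s) = -4s - 3.
Then h(-1) = 1.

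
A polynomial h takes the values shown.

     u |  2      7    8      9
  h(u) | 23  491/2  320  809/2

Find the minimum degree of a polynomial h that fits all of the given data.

2

Divided differences on the nodes 2, 7, 8, 9:
  order 0: 23  491/2  320  809/2
  order 1: 89/2  149/2  169/2
  order 2: 5  5
  order 3: 0
The order-2 divided differences are all 5 (nonzero) and every higher order vanishes, so the data lies on a polynomial of degree exactly 2.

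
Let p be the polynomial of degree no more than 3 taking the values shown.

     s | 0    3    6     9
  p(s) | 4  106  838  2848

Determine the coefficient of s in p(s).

Write p(s) = as^3 + bs^2 + cs + d. Substituting each data point gives a linear system:
  d = 4
  27a + 9b + 3c + d = 106
  216a + 36b + 6c + d = 838
  729a + 81b + 9c + d = 2848
Solving the system yields a = 4, b = -1, c = 1, d = 4.
So p(s) = 4s³ - s² + s + 4.
The coefficient of s is 1.

1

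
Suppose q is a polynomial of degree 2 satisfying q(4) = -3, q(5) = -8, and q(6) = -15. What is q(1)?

0

Using the Lagrange interpolation formula with nodes 4, 5, 6:
  L_0(x) = (x - 5)(x - 6) / 2
  L_1(x) = (x - 4)(x - 6) / -1
  L_2(x) = (x - 4)(x - 5) / 2
Then q(x) = -3·L_0(x) - 8·L_1(x) - 15·L_2(x).
Expanding and collecting terms gives q(x) = -x² + 4x - 3.
Evaluating at x = 1: q(1) = 0.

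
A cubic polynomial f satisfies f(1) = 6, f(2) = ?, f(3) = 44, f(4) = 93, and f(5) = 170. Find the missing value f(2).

On equispaced nodes a degree-3 polynomial has vanishing fourth forward difference, so
  f(1) - 4·f(2) + 6·f(3) - 4·f(4) + f(5) = 0.
Substituting the known values and solving for f(2):
  -4·f(2) = -68
  f(2) = 17.

17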